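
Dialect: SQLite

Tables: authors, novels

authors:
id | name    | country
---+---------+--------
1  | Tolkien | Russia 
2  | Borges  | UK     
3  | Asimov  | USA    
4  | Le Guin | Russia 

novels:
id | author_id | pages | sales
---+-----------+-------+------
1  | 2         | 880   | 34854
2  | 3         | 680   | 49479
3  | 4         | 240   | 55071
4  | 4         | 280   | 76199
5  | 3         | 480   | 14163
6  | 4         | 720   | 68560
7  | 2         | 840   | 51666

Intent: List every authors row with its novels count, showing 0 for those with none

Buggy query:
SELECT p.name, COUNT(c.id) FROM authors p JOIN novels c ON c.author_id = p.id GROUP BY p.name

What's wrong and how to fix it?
Bug: INNER JOIN drops authors rows that have no matching novels rows

Fix: Use LEFT JOIN so parents without children still appear (COUNT(c.id) gives 0)

Corrected query:
SELECT p.name, COUNT(c.id) FROM authors p LEFT JOIN novels c ON c.author_id = p.id GROUP BY p.name

Result:
name    | COUNT(c.id)
--------+------------
Asimov  | 2          
Borges  | 2          
Le Guin | 3          
Tolkien | 0          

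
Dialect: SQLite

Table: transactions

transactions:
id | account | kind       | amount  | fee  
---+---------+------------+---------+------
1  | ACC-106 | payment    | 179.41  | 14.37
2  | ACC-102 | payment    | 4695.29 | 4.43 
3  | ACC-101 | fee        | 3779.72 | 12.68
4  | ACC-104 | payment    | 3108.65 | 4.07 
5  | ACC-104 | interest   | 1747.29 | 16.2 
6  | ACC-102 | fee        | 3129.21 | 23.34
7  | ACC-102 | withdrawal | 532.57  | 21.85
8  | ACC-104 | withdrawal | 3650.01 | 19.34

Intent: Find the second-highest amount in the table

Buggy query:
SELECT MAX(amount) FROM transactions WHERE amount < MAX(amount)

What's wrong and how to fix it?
Bug: MAX(amount) on the right of the comparison is an aggregate-in-WHERE error

Fix: Compute the overall MAX in a subquery, then take MAX of rows below it

Corrected query:
SELECT MAX(amount) FROM transactions WHERE amount < (SELECT MAX(amount) FROM transactions)

Result:
MAX(amount)
-----------
3779.72    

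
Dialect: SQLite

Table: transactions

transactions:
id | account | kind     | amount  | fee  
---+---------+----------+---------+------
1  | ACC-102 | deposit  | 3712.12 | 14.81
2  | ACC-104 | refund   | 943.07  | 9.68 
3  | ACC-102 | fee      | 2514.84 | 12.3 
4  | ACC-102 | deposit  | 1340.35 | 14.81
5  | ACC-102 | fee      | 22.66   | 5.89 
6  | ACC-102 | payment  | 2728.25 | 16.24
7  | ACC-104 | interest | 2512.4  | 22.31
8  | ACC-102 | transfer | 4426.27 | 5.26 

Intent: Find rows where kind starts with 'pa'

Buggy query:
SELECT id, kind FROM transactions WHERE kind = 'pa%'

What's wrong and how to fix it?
Bug: Wildcards only work with LIKE; '=' treats '%' as a literal character

Fix: Replace '=' with LIKE so 'pa%' is treated as a pattern

Corrected query:
SELECT id, kind FROM transactions WHERE kind LIKE 'pa%'

Result:
id | kind   
---+--------
6  | payment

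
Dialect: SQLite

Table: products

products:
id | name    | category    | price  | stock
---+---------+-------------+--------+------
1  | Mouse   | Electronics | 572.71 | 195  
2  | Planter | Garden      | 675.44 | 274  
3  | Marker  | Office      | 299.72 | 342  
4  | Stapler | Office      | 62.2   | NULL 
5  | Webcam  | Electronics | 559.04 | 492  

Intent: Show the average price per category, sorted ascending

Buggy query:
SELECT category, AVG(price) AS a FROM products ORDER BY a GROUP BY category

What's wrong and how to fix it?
Bug: GROUP BY must precede ORDER BY

Fix: Reorder: SELECT … FROM … GROUP BY … ORDER BY …

Corrected query:
SELECT category, AVG(price) AS a FROM products GROUP BY category ORDER BY a

Result:
category    | a      
------------+--------
Office      | 180.96 
Electronics | 565.875
Garden      | 675.44 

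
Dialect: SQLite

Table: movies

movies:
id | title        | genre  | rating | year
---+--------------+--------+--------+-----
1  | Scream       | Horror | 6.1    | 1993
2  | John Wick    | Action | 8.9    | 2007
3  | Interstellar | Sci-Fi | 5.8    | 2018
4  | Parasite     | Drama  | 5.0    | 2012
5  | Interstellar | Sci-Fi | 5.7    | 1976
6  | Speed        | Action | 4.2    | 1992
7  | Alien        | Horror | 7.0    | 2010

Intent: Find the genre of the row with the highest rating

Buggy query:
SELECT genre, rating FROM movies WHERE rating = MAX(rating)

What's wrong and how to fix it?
Bug: WHERE is evaluated per row; an aggregate over the whole table isn't defined there

Fix: Use a subquery: WHERE rating = (SELECT MAX(rating) FROM movies)

Corrected query:
SELECT genre, rating FROM movies WHERE rating = (SELECT MAX(rating) FROM movies)

Result:
genre  | rating
-------+-------
Action | 8.9   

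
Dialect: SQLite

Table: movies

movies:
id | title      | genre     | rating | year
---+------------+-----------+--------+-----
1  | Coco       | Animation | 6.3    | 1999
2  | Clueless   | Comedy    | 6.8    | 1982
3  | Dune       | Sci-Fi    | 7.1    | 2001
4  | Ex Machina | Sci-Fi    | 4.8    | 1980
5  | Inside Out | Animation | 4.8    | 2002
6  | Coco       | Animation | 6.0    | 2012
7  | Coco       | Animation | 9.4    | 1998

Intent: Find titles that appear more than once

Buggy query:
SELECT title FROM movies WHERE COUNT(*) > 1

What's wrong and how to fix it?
Bug: WHERE can't reference COUNT(*); aggregates are computed after WHERE

Fix: Group first, then use HAVING for the count condition

Corrected query:
SELECT title FROM movies GROUP BY title HAVING COUNT(*) > 1

Result:
title
-----
Coco 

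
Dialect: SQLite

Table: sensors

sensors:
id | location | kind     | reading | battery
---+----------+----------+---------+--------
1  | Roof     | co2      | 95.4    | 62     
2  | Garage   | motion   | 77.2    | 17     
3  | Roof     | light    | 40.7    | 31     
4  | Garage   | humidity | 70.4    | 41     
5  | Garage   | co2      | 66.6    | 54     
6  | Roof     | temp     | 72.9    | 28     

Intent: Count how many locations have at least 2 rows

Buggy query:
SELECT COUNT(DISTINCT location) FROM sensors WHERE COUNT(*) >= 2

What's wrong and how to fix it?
Bug: WHERE filters individual rows, not groups, so a group-level COUNT is invalid there

Fix: Use a subquery that GROUPs and filters with HAVING, then count its rows

Corrected query:
SELECT COUNT(*) FROM (SELECT location FROM sensors GROUP BY location HAVING COUNT(*) >= 2)

Result:
COUNT(*)
--------
2       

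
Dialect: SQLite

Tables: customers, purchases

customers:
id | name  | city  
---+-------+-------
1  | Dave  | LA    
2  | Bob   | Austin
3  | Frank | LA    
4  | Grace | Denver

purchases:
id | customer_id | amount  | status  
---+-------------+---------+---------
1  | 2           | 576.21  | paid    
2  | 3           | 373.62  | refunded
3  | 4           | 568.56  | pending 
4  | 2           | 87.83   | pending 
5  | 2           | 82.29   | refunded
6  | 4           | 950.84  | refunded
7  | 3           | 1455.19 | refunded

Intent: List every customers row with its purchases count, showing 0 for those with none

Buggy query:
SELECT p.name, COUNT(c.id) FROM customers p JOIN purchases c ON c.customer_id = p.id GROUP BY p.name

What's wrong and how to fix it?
Bug: An inner join excludes parents with zero children

Fix: Use LEFT JOIN so parents without children still appear (COUNT(c.id) gives 0)

Corrected query:
SELECT p.name, COUNT(c.id) FROM customers p LEFT JOIN purchases c ON c.customer_id = p.id GROUP BY p.name

Result:
name  | COUNT(c.id)
------+------------
Bob   | 3          
Dave  | 0          
Frank | 2          
Grace | 2          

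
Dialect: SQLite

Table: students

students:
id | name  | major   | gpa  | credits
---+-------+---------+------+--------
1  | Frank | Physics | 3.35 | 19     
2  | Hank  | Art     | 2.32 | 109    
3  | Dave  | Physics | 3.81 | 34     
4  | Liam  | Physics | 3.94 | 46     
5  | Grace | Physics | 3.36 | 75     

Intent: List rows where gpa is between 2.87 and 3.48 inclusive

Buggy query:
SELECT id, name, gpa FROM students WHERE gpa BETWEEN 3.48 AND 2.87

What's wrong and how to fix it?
Bug: BETWEEN expects the lower bound first; with 3.48 AND 2.87 the range is empty

Fix: Swap the bounds so the smaller value comes first

Corrected query:
SELECT id, name, gpa FROM students WHERE gpa BETWEEN 2.87 AND 3.48

Result:
id | name  | gpa 
---+-------+-----
1  | Frank | 3.35
5  | Grace | 3.36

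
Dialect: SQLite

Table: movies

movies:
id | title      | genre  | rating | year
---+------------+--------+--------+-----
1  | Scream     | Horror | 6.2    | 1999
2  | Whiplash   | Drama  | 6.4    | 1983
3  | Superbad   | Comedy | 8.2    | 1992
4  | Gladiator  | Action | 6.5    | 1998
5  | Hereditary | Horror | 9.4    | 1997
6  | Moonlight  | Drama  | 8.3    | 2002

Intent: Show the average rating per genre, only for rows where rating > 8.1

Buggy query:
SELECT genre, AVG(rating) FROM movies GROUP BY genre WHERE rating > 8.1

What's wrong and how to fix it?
Bug: Row-level WHERE must come before GROUP BY in the clause order

Fix: Move the WHERE clause before GROUP BY

Corrected query:
SELECT genre, AVG(rating) FROM movies WHERE rating > 8.1 GROUP BY genre

Result:
genre  | AVG(rating)
-------+------------
Comedy | 8.2        
Drama  | 8.3        
Horror | 9.4        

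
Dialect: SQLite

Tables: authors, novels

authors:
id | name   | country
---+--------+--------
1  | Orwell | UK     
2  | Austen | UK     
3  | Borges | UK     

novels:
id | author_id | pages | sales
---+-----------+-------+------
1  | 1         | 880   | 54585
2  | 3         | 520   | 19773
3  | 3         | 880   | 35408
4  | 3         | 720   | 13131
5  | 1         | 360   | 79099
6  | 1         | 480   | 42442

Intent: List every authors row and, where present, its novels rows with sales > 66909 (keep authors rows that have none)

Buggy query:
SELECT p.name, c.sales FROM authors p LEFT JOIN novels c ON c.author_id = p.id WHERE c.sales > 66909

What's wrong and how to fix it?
Bug: Filtering c.sales in WHERE discards the NULL rows produced by LEFT JOIN, turning it into an inner join

Fix: Move the right-table condition into the ON clause so unmatched parents are kept

Corrected query:
SELECT p.name, c.sales FROM authors p LEFT JOIN novels c ON c.author_id = p.id AND c.sales > 66909

Result:
name   | sales
-------+------
Orwell | 79099
Austen | NULL 
Borges | NULL 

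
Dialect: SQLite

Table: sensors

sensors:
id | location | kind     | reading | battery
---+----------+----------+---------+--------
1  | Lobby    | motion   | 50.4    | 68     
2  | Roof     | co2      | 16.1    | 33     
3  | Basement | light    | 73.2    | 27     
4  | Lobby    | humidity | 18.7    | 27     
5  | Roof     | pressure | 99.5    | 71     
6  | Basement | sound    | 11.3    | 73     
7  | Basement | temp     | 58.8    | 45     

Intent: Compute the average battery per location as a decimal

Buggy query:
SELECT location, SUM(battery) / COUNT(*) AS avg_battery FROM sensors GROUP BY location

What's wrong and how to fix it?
Bug: SUM(battery) and COUNT(*) are both integers; the division truncates the fractional part

Fix: Cast one side to REAL so the division keeps the fractional part

Corrected query:
SELECT location, SUM(battery) * 1.0 / COUNT(*) AS avg_battery FROM sensors GROUP BY location

Result:
location | avg_battery
---------+------------
Basement | 48.333333  
Lobby    | 47.5       
Roof     | 52         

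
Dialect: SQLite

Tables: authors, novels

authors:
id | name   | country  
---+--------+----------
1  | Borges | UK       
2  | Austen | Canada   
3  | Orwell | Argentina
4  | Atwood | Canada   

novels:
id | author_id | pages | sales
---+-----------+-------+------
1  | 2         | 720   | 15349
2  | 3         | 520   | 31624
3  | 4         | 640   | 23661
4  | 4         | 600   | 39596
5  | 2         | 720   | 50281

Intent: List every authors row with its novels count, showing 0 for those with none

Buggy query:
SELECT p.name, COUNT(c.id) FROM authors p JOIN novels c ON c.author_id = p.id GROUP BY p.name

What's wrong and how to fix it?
Bug: INNER JOIN drops authors rows that have no matching novels rows

Fix: Use LEFT JOIN so parents without children still appear (COUNT(c.id) gives 0)

Corrected query:
SELECT p.name, COUNT(c.id) FROM authors p LEFT JOIN novels c ON c.author_id = p.id GROUP BY p.name

Result:
name   | COUNT(c.id)
-------+------------
Atwood | 2          
Austen | 2          
Borges | 0          
Orwell | 1          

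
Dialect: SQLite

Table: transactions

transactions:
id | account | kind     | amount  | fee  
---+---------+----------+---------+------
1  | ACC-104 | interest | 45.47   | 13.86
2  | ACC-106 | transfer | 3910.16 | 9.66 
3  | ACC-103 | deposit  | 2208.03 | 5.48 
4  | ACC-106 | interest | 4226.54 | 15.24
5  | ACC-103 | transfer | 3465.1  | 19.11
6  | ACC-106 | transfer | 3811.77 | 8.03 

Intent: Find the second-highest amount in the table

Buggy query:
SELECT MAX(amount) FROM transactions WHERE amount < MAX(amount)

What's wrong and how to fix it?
Bug: MAX(amount) on the right of the comparison is an aggregate-in-WHERE error

Fix: Put the inner MAX in a scalar subquery

Corrected query:
SELECT MAX(amount) FROM transactions WHERE amount < (SELECT MAX(amount) FROM transactions)

Result:
MAX(amount)
-----------
3910.16    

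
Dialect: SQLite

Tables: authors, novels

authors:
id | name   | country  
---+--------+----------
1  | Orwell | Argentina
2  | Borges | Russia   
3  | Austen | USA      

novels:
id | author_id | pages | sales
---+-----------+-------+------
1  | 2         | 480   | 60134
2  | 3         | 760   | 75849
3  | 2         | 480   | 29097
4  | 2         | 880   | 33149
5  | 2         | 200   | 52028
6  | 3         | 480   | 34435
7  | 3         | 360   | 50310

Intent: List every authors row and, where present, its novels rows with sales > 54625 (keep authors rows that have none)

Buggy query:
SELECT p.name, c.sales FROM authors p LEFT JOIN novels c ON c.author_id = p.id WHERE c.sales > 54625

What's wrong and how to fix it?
Bug: Filtering c.sales in WHERE discards the NULL rows produced by LEFT JOIN, turning it into an inner join

Fix: Move the right-table condition into the ON clause so unmatched parents are kept

Corrected query:
SELECT p.name, c.sales FROM authors p LEFT JOIN novels c ON c.author_id = p.id AND c.sales > 54625

Result:
name   | sales
-------+------
Orwell | NULL 
Borges | 60134
Austen | 75849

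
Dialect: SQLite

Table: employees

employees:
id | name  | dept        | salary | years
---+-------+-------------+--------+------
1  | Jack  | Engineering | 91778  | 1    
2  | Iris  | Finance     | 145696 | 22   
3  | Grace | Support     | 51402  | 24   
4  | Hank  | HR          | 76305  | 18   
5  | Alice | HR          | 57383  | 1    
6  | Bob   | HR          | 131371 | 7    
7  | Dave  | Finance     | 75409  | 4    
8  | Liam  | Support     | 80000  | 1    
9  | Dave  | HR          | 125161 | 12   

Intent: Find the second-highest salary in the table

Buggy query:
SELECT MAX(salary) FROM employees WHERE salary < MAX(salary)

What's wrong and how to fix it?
Bug: MAX(salary) on the right of the comparison is an aggregate-in-WHERE error

Fix: Put the inner MAX in a scalar subquery

Corrected query:
SELECT MAX(salary) FROM employees WHERE salary < (SELECT MAX(salary) FROM employees)

Result:
MAX(salary)
-----------
131371     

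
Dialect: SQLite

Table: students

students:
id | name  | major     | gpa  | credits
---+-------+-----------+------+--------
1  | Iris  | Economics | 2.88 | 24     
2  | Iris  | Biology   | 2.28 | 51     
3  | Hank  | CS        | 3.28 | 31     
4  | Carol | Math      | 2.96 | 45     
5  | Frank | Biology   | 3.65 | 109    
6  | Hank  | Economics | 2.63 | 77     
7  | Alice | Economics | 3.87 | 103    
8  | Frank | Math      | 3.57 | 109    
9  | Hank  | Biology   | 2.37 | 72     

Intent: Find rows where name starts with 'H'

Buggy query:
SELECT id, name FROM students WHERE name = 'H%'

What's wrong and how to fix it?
Bug: Wildcards only work with LIKE; '=' treats '%' as a literal character

Fix: Use LIKE for wildcard pattern matching

Corrected query:
SELECT id, name FROM students WHERE name LIKE 'H%'

Result:
id | name
---+-----
3  | Hank
6  | Hank
9  | Hank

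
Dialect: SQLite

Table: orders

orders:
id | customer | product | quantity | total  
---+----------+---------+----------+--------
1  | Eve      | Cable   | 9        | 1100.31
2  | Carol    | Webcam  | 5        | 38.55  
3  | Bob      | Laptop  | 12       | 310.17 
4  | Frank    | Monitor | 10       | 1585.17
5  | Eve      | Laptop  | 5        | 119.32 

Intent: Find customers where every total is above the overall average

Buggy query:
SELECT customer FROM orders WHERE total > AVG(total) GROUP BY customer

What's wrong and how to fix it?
Bug: AVG() is an aggregate; it can't sit directly in WHERE

Fix: Compute the overall average in a scalar subquery and compare each group's MIN against it in HAVING

Corrected query:
SELECT customer FROM orders GROUP BY customer HAVING MIN(total) > (SELECT AVG(total) FROM orders)

Result:
customer
--------
Frank   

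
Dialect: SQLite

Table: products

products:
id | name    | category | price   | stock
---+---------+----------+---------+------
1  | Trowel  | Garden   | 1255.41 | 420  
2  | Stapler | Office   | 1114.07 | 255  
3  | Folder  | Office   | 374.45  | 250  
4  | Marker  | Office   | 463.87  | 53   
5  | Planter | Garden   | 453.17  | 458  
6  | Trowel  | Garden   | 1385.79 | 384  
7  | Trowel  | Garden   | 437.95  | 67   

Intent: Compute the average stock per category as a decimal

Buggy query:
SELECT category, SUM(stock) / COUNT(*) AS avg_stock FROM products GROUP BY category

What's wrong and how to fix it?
Bug: Both operands are integers, so '/' performs integer division and truncates

Fix: Multiply by 1.0 (or CAST to REAL) to force floating-point division

Corrected query:
SELECT category, SUM(stock) * 1.0 / COUNT(*) AS avg_stock FROM products GROUP BY category

Result:
category | avg_stock
---------+----------
Garden   | 332.25   
Office   | 186      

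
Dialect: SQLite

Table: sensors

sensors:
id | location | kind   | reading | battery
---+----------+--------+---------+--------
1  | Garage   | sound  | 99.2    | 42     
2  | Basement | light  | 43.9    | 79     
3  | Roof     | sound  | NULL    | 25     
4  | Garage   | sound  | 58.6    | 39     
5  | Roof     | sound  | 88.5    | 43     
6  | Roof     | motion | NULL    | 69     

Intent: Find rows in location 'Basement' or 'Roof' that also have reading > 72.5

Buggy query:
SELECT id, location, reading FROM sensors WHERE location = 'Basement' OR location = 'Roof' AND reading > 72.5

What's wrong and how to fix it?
Bug: Without parentheses, AND is evaluated before OR, so the reading filter only applies to the 'Roof' branch

Fix: Group the OR with parentheses (or use IN), then AND the threshold

Corrected query:
SELECT id, location, reading FROM sensors WHERE (location = 'Basement' OR location = 'Roof') AND reading > 72.5

Result:
id | location | reading
---+----------+--------
5  | Roof     | 88.5   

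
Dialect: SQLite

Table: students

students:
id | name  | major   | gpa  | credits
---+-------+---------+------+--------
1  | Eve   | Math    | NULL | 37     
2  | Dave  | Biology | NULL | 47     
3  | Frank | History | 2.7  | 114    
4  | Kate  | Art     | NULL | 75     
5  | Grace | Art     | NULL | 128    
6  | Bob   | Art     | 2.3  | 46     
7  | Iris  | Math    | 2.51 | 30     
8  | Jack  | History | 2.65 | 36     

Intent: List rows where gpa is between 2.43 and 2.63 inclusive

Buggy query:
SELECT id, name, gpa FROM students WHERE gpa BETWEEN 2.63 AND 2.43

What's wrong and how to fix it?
Bug: BETWEEN expects the lower bound first; with 2.63 AND 2.43 the range is empty

Fix: Write BETWEEN 2.43 AND 2.63

Corrected query:
SELECT id, name, gpa FROM students WHERE gpa BETWEEN 2.43 AND 2.63

Result:
id | name | gpa 
---+------+-----
7  | Iris | 2.51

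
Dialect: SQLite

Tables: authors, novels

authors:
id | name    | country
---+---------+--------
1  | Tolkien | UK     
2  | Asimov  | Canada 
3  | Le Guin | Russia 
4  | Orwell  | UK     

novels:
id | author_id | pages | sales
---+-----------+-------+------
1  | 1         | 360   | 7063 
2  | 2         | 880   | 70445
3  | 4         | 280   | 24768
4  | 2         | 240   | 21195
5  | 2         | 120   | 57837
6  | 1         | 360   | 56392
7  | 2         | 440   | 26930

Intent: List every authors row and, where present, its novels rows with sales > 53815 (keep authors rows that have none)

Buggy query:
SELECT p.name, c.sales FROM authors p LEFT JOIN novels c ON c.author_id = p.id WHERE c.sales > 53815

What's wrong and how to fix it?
Bug: Filtering c.sales in WHERE discards the NULL rows produced by LEFT JOIN, turning it into an inner join

Fix: Move the right-table condition into the ON clause so unmatched parents are kept

Corrected query:
SELECT p.name, c.sales FROM authors p LEFT JOIN novels c ON c.author_id = p.id AND c.sales > 53815

Result:
name    | sales
--------+------
Tolkien | 56392
Asimov  | 57837
Asimov  | 70445
Le Guin | NULL 
Orwell  | NULL 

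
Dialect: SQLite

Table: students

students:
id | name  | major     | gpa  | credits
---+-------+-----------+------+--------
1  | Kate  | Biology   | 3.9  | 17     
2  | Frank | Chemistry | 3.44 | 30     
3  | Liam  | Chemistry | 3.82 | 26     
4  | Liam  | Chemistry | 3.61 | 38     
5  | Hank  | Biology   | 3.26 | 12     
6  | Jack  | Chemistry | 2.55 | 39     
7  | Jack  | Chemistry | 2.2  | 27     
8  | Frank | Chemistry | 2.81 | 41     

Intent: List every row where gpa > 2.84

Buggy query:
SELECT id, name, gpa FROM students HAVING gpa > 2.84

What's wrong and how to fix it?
Bug: This is a non-aggregate query (no GROUP BY, no aggregates), so in SQLite the HAVING clause is invalid here; a row-level condition belongs in WHERE

Fix: Use WHERE for row-level filtering

Corrected query:
SELECT id, name, gpa FROM students WHERE gpa > 2.84

Result:
id | name  | gpa 
---+-------+-----
1  | Kate  | 3.9 
2  | Frank | 3.44
3  | Liam  | 3.82
4  | Liam  | 3.61
5  | Hank  | 3.26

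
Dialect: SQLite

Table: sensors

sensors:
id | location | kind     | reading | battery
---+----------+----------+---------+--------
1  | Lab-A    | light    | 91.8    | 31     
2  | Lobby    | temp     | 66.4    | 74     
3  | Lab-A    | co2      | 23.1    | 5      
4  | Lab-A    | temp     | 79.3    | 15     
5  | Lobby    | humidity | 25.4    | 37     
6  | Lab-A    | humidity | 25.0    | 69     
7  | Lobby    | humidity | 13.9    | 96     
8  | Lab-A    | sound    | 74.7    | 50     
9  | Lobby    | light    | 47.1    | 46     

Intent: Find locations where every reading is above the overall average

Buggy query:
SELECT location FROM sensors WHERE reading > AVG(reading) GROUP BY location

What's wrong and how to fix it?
Bug: AVG() is an aggregate; it can't sit directly in WHERE

Fix: Compute the overall average in a scalar subquery and compare each group's MIN against it in HAVING

Corrected query:
SELECT location FROM sensors GROUP BY location HAVING MIN(reading) > (SELECT AVG(reading) FROM sensors)

Result:
(no rows)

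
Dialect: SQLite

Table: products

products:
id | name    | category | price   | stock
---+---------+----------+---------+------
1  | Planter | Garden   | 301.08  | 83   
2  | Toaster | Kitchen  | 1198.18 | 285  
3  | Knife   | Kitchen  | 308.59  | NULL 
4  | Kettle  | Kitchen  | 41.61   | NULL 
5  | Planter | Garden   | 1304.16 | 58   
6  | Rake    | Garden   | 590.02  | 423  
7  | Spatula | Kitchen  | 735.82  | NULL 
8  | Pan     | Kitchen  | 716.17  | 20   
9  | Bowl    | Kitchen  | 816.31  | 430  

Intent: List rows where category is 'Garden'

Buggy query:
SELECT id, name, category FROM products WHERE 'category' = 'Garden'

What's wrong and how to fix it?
Bug: Single quotes denote string literals in SQL; the column name is being compared as a constant string

Fix: Reference the column as category without single quotes

Corrected query:
SELECT id, name, category FROM products WHERE category = 'Garden'

Result:
id | name    | category
---+---------+---------
1  | Planter | Garden  
5  | Planter | Garden  
6  | Rake    | Garden  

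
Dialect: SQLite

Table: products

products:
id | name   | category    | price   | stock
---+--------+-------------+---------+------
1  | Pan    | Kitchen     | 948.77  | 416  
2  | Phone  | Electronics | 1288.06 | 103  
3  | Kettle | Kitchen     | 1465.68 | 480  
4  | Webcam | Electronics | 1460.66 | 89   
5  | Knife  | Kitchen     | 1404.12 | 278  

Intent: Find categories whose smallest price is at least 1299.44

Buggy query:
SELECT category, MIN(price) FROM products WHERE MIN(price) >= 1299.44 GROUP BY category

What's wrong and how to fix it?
Bug: MIN() in WHERE is a misuse of aggregate

Fix: Use HAVING for the per-group MIN condition

Corrected query:
SELECT category, MIN(price) FROM products GROUP BY category HAVING MIN(price) >= 1299.44

Result:
(no rows)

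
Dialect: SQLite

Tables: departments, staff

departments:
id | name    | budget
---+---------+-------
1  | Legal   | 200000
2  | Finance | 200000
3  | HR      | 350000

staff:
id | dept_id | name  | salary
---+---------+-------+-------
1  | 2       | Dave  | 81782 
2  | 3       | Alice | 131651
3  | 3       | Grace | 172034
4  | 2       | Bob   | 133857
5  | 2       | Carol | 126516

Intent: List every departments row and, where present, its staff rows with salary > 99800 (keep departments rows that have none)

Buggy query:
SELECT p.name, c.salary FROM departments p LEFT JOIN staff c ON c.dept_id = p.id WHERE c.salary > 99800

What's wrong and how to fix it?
Bug: Filtering c.salary in WHERE discards the NULL rows produced by LEFT JOIN, turning it into an inner join

Fix: Move the right-table condition into the ON clause so unmatched parents are kept

Corrected query:
SELECT p.name, c.salary FROM departments p LEFT JOIN staff c ON c.dept_id = p.id AND c.salary > 99800

Result:
name    | salary
--------+-------
Legal   | NULL  
Finance | 126516
Finance | 133857
HR      | 131651
HR      | 172034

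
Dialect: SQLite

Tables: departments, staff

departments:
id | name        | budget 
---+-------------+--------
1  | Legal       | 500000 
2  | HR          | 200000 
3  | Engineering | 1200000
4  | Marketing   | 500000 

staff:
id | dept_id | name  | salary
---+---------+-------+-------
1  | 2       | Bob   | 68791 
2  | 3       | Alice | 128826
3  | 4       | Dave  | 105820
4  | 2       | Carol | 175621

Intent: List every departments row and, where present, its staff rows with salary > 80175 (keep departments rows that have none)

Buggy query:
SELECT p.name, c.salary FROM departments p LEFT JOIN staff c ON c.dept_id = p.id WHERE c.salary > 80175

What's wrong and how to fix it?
Bug: A WHERE condition on the right-hand table after LEFT JOIN drops unmatched parents

Fix: Move the right-table condition into the ON clause so unmatched parents are kept

Corrected query:
SELECT p.name, c.salary FROM departments p LEFT JOIN staff c ON c.dept_id = p.id AND c.salary > 80175

Result:
name        | salary
------------+-------
Legal       | NULL  
HR          | 175621
Engineering | 128826
Marketing   | 105820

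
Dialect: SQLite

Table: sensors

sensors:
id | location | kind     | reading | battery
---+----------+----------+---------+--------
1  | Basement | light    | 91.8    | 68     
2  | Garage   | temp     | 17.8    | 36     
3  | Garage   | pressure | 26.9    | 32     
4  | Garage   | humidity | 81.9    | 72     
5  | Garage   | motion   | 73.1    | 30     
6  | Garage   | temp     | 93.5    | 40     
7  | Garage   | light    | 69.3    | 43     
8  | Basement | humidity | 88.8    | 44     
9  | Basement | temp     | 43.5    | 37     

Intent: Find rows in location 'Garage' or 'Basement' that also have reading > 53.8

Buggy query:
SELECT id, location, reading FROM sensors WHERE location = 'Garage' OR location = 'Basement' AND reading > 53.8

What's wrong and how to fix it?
Bug: Without parentheses, AND is evaluated before OR, so the reading filter only applies to the 'Basement' branch

Fix: Group the OR with parentheses (or use IN), then AND the threshold

Corrected query:
SELECT id, location, reading FROM sensors WHERE (location = 'Garage' OR location = 'Basement') AND reading > 53.8

Result:
id | location | reading
---+----------+--------
1  | Basement | 91.8   
4  | Garage   | 81.9   
5  | Garage   | 73.1   
6  | Garage   | 93.5   
7  | Garage   | 69.3   
8  | Basement | 88.8   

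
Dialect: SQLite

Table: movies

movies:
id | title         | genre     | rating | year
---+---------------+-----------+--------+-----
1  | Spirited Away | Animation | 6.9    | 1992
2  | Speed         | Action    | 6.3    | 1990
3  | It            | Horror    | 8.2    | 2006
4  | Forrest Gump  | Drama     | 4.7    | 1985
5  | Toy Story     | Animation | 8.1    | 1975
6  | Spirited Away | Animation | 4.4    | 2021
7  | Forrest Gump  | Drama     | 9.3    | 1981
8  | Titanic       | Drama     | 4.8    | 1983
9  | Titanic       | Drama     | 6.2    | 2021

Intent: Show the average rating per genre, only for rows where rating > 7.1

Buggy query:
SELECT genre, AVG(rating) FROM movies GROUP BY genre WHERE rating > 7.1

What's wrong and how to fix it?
Bug: Row-level WHERE must come before GROUP BY in the clause order

Fix: Place WHERE between FROM and GROUP BY

Corrected query:
SELECT genre, AVG(rating) FROM movies WHERE rating > 7.1 GROUP BY genre

Result:
genre     | AVG(rating)
----------+------------
Animation | 8.1        
Drama     | 9.3        
Horror    | 8.2        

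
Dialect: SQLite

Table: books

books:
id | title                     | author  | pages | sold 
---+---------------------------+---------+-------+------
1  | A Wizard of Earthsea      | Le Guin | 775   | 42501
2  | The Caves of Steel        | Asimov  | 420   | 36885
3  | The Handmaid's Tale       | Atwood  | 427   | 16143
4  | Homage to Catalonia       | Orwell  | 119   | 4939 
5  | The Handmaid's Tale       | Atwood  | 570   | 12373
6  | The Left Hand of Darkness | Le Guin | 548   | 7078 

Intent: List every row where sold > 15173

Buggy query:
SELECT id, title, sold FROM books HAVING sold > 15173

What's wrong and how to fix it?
Bug: HAVING filters the output of aggregation, but this query has no GROUP BY and no aggregate functions, so SQLite rejects it (HAVING clause on a non-aggregate query); the condition here is per row

Fix: Replace HAVING with WHERE since the condition applies to individual rows

Corrected query:
SELECT id, title, sold FROM books WHERE sold > 15173

Result:
id | title                | sold 
---+----------------------+------
1  | A Wizard of Earthsea | 42501
2  | The Caves of Steel   | 36885
3  | The Handmaid's Tale  | 16143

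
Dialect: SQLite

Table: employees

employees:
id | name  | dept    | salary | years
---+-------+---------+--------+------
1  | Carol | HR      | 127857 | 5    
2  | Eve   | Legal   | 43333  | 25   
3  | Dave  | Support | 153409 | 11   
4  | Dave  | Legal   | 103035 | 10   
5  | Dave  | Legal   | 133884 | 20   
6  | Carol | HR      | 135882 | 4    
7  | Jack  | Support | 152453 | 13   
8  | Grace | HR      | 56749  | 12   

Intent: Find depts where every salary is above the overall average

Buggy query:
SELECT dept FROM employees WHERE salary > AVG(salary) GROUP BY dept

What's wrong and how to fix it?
Bug: WHERE evaluates per row before aggregation, so AVG() is unavailable

Fix: Use a subquery for AVG and a HAVING MIN(...) filter so the condition holds for every row in the group

Corrected query:
SELECT dept FROM employees GROUP BY dept HAVING MIN(salary) > (SELECT AVG(salary) FROM employees)

Result:
dept   
-------
Support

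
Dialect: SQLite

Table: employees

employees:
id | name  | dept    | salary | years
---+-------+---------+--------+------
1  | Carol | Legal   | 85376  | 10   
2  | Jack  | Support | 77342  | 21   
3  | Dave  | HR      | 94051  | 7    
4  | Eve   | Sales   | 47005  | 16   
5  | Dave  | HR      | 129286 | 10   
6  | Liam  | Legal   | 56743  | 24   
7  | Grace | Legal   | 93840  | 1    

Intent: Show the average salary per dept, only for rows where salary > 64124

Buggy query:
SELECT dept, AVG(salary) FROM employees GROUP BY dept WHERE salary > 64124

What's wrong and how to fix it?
Bug: Row-level WHERE must come before GROUP BY in the clause order

Fix: Move the WHERE clause before GROUP BY

Corrected query:
SELECT dept, AVG(salary) FROM employees WHERE salary > 64124 GROUP BY dept

Result:
dept    | AVG(salary)
--------+------------
HR      | 111668.5   
Legal   | 89608      
Support | 77342      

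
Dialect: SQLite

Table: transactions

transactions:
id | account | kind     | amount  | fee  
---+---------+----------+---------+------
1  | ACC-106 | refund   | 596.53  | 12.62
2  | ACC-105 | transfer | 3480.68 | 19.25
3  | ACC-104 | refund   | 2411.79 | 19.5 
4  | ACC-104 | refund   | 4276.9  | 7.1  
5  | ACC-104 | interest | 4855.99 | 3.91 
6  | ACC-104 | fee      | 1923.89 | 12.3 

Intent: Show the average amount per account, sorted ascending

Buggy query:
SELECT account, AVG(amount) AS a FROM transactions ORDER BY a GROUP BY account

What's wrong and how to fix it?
Bug: ORDER BY appears before GROUP BY; SQL clause order requires GROUP BY first

Fix: Move ORDER BY to the end, after GROUP BY

Corrected query:
SELECT account, AVG(amount) AS a FROM transactions GROUP BY account ORDER BY a

Result:
account | a        
--------+----------
ACC-106 | 596.53   
ACC-104 | 3367.1425
ACC-105 | 3480.68  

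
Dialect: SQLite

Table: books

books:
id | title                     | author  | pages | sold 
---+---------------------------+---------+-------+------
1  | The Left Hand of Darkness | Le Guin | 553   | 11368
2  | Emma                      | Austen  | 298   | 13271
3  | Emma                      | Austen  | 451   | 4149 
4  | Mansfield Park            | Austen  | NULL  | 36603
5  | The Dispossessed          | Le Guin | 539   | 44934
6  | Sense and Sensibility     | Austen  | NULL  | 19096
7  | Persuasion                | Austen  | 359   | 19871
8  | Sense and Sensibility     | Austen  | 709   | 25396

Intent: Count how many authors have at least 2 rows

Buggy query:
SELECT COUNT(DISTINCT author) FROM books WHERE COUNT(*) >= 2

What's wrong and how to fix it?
Bug: COUNT(*) cannot appear in WHERE; the per-group count doesn't exist yet

Fix: Group first with HAVING COUNT(*) >= 2, then COUNT the resulting groups

Corrected query:
SELECT COUNT(*) FROM (SELECT author FROM books GROUP BY author HAVING COUNT(*) >= 2)

Result:
COUNT(*)
--------
2       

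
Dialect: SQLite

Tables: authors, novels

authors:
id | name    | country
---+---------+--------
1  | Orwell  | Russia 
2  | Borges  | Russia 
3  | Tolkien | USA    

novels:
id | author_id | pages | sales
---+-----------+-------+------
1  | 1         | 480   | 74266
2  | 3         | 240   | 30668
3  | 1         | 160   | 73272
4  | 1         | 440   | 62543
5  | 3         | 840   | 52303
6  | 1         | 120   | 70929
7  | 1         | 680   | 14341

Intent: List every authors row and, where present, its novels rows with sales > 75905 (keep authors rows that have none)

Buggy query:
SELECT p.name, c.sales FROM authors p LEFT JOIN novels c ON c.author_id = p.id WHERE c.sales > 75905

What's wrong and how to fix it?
Bug: A WHERE condition on the right-hand table after LEFT JOIN drops unmatched parents

Fix: Put 'c.sales > 75905' in the JOIN's ON clause instead of WHERE

Corrected query:
SELECT p.name, c.sales FROM authors p LEFT JOIN novels c ON c.author_id = p.id AND c.sales > 75905

Result:
name    | sales
--------+------
Orwell  | NULL 
Borges  | NULL 
Tolkien | NULL 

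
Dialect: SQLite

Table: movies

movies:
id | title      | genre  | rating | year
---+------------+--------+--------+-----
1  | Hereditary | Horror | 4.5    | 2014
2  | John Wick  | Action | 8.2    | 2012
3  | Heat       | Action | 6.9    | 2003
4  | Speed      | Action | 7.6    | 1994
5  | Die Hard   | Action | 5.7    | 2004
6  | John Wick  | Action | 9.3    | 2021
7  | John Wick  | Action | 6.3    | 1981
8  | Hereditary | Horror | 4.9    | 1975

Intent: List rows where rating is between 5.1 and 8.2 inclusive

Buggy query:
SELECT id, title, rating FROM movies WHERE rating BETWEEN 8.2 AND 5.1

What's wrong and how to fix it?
Bug: The bounds are reversed; BETWEEN a AND b requires a <= b to match anything

Fix: Swap the bounds so the smaller value comes first

Corrected query:
SELECT id, title, rating FROM movies WHERE rating BETWEEN 5.1 AND 8.2

Result:
id | title     | rating
---+-----------+-------
2  | John Wick | 8.2   
3  | Heat      | 6.9   
4  | Speed     | 7.6   
5  | Die Hard  | 5.7   
7  | John Wick | 6.3   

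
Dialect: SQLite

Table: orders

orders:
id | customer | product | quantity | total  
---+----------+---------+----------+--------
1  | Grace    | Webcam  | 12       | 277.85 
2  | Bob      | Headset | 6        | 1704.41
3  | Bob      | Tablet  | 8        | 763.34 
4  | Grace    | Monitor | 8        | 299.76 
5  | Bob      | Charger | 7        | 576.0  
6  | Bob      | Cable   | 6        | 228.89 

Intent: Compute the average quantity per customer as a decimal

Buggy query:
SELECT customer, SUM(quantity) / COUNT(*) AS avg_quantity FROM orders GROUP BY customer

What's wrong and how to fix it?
Bug: Both operands are integers, so '/' performs integer division and truncates

Fix: Cast one side to REAL so the division keeps the fractional part

Corrected query:
SELECT customer, SUM(quantity) * 1.0 / COUNT(*) AS avg_quantity FROM orders GROUP BY customer

Result:
customer | avg_quantity
---------+-------------
Bob      | 6.75        
Grace    | 10          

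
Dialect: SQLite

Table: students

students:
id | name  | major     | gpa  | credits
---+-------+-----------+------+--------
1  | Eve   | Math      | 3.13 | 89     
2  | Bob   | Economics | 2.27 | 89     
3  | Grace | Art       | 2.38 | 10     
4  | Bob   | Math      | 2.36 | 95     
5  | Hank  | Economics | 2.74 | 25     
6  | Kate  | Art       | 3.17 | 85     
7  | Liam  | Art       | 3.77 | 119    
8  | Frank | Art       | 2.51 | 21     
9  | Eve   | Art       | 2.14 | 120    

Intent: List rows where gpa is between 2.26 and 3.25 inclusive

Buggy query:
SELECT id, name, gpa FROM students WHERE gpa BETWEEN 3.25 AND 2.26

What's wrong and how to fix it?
Bug: The bounds are reversed; BETWEEN a AND b requires a <= b to match anything

Fix: Swap the bounds so the smaller value comes first

Corrected query:
SELECT id, name, gpa FROM students WHERE gpa BETWEEN 2.26 AND 3.25

Result:
id | name  | gpa 
---+-------+-----
1  | Eve   | 3.13
2  | Bob   | 2.27
3  | Grace | 2.38
4  | Bob   | 2.36
5  | Hank  | 2.74
6  | Kate  | 3.17
8  | Frank | 2.51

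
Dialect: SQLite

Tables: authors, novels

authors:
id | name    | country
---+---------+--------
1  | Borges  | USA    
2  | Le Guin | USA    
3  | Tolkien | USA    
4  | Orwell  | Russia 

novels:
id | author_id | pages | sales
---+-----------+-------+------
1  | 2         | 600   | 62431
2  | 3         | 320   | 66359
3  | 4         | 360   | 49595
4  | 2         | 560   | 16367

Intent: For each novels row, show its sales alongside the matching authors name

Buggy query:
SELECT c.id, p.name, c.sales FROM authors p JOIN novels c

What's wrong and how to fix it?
Bug: Missing join condition: each novels row is matched to all authors rows instead of just its own

Fix: Specify the join condition linking the foreign key to the parent id

Corrected query:
SELECT c.id, p.name, c.sales FROM authors p JOIN novels c ON c.author_id = p.id

Result:
id | name    | sales
---+---------+------
1  | Le Guin | 62431
2  | Tolkien | 66359
3  | Orwell  | 49595
4  | Le Guin | 16367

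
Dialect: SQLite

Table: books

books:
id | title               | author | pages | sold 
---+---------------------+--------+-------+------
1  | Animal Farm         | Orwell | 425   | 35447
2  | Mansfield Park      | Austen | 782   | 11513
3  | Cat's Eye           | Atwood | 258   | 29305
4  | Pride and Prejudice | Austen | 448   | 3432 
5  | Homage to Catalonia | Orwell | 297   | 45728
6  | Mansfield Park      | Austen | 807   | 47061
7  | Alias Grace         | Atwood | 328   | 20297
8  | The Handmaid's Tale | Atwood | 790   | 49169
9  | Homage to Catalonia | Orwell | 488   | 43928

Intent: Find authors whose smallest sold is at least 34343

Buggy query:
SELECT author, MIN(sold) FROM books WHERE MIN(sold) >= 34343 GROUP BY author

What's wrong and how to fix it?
Bug: MIN() in WHERE is a misuse of aggregate

Fix: Use HAVING for the per-group MIN condition

Corrected query:
SELECT author, MIN(sold) FROM books GROUP BY author HAVING MIN(sold) >= 34343

Result:
author | MIN(sold)
-------+----------
Orwell | 35447    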